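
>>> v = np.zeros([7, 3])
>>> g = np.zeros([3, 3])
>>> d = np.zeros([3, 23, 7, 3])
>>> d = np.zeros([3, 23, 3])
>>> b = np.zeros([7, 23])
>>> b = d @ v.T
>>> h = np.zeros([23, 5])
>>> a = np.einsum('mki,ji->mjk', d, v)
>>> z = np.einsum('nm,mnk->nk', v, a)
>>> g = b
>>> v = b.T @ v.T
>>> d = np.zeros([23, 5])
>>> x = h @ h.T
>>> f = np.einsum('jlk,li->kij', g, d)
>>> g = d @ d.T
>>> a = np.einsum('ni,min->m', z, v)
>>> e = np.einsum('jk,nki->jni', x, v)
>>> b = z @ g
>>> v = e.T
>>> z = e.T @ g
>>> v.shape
(7, 7, 23)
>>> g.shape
(23, 23)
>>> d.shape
(23, 5)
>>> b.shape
(7, 23)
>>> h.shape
(23, 5)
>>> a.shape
(7,)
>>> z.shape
(7, 7, 23)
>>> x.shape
(23, 23)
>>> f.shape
(7, 5, 3)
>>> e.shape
(23, 7, 7)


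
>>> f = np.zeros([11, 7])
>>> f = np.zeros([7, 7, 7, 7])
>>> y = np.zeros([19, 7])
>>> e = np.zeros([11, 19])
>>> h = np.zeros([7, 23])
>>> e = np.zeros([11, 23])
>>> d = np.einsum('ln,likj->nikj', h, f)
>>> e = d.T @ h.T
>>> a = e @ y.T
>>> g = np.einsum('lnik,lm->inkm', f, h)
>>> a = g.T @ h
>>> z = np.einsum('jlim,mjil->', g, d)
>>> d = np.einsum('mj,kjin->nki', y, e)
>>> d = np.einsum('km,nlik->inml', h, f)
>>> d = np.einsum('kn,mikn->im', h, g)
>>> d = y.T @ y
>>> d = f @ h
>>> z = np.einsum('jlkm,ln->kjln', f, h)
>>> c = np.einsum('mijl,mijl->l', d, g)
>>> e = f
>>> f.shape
(7, 7, 7, 7)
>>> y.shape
(19, 7)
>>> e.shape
(7, 7, 7, 7)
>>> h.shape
(7, 23)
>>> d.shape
(7, 7, 7, 23)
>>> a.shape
(23, 7, 7, 23)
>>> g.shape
(7, 7, 7, 23)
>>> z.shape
(7, 7, 7, 23)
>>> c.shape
(23,)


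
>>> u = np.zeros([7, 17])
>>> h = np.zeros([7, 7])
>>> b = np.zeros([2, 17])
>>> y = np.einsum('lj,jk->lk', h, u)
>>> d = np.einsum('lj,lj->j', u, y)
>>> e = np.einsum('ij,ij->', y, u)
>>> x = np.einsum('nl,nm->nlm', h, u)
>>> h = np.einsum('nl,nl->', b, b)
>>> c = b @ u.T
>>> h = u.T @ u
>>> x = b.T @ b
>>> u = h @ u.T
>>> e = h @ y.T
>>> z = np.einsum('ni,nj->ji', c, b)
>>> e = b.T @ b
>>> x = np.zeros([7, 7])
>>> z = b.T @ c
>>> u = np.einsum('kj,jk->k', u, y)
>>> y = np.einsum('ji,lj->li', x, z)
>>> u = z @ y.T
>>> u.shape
(17, 17)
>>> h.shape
(17, 17)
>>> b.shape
(2, 17)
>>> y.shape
(17, 7)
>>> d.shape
(17,)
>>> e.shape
(17, 17)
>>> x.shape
(7, 7)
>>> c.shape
(2, 7)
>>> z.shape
(17, 7)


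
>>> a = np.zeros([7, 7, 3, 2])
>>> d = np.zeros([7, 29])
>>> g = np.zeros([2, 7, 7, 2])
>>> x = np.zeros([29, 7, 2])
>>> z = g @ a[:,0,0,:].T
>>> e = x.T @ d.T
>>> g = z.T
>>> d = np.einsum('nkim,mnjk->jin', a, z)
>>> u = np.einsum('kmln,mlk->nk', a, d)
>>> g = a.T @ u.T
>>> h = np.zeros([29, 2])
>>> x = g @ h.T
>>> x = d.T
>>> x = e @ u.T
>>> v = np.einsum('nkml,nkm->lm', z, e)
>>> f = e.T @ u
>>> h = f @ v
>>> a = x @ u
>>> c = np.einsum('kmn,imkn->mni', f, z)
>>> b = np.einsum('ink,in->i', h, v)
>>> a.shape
(2, 7, 7)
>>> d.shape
(7, 3, 7)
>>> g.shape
(2, 3, 7, 2)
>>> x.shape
(2, 7, 2)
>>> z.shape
(2, 7, 7, 7)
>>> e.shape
(2, 7, 7)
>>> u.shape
(2, 7)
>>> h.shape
(7, 7, 7)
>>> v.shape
(7, 7)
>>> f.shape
(7, 7, 7)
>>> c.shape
(7, 7, 2)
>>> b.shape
(7,)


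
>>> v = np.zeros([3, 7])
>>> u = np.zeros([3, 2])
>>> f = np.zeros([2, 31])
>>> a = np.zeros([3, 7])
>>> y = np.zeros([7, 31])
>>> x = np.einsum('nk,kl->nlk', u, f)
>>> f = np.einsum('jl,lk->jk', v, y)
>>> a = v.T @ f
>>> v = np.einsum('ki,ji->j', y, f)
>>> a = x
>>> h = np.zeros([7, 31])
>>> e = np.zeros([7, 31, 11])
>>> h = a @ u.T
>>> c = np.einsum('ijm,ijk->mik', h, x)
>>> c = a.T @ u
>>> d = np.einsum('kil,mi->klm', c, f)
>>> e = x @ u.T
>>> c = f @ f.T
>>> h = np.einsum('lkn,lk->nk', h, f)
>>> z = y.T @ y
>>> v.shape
(3,)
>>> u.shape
(3, 2)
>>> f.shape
(3, 31)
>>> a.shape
(3, 31, 2)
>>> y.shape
(7, 31)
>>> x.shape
(3, 31, 2)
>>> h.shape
(3, 31)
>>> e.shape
(3, 31, 3)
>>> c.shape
(3, 3)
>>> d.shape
(2, 2, 3)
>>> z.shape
(31, 31)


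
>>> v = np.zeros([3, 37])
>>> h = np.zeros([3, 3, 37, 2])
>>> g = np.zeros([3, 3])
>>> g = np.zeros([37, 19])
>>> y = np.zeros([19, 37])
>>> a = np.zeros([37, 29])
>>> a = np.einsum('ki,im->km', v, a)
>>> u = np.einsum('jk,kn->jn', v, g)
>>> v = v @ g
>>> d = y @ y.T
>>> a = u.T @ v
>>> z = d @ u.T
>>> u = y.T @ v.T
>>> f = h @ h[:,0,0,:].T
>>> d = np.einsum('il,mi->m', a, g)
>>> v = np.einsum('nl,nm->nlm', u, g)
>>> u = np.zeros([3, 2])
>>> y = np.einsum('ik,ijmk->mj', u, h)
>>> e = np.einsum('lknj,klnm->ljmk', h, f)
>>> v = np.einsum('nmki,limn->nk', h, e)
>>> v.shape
(3, 37)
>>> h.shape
(3, 3, 37, 2)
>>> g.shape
(37, 19)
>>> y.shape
(37, 3)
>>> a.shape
(19, 19)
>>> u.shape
(3, 2)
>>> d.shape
(37,)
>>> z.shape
(19, 3)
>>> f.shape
(3, 3, 37, 3)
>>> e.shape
(3, 2, 3, 3)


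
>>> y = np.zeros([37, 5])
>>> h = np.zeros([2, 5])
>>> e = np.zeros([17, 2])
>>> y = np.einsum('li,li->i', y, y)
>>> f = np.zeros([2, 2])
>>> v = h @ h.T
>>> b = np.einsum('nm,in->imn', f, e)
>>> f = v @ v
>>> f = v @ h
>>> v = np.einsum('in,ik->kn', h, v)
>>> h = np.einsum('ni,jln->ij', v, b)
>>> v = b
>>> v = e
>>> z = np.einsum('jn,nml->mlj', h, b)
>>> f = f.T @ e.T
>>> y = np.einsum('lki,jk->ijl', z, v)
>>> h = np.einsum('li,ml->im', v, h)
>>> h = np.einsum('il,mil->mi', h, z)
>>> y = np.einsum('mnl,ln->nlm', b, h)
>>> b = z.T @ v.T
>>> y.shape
(2, 2, 17)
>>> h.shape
(2, 2)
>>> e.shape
(17, 2)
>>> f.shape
(5, 17)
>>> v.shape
(17, 2)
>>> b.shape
(5, 2, 17)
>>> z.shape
(2, 2, 5)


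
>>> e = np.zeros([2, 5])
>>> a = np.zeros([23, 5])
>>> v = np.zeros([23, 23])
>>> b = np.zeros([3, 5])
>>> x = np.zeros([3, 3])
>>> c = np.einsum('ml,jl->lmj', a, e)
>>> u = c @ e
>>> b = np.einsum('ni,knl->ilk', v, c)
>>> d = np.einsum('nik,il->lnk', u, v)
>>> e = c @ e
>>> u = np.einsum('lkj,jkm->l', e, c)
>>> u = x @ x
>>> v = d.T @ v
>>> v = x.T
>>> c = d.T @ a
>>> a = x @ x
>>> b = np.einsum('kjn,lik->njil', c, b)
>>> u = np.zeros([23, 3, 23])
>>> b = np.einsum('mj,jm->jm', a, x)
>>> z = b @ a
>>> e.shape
(5, 23, 5)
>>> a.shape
(3, 3)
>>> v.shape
(3, 3)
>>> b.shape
(3, 3)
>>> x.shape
(3, 3)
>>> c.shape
(5, 5, 5)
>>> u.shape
(23, 3, 23)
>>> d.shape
(23, 5, 5)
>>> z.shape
(3, 3)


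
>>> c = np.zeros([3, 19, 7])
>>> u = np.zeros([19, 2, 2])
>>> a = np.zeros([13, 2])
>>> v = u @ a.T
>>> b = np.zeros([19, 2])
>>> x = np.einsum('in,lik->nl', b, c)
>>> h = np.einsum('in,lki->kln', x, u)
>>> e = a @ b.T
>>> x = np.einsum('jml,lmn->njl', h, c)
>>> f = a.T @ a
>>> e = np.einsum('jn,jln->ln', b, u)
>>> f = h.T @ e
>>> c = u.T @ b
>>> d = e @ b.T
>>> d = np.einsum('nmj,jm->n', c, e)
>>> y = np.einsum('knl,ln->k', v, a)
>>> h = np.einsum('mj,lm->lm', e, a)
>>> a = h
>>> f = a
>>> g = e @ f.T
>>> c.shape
(2, 2, 2)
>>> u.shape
(19, 2, 2)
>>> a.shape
(13, 2)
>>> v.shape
(19, 2, 13)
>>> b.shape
(19, 2)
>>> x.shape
(7, 2, 3)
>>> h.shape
(13, 2)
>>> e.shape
(2, 2)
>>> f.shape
(13, 2)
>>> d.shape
(2,)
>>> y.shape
(19,)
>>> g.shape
(2, 13)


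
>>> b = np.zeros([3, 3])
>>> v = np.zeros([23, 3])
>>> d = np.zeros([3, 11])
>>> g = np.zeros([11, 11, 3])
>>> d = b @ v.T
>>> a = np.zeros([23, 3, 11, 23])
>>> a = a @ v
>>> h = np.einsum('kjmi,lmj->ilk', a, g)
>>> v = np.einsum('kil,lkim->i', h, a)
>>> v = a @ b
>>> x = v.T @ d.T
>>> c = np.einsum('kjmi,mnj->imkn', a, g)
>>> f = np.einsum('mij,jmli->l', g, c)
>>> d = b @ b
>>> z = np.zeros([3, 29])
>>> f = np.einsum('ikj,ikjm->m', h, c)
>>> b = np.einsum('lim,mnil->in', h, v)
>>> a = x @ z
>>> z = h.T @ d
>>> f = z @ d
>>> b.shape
(11, 3)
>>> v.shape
(23, 3, 11, 3)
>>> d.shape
(3, 3)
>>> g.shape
(11, 11, 3)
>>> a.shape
(3, 11, 3, 29)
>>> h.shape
(3, 11, 23)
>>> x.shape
(3, 11, 3, 3)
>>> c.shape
(3, 11, 23, 11)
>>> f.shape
(23, 11, 3)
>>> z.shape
(23, 11, 3)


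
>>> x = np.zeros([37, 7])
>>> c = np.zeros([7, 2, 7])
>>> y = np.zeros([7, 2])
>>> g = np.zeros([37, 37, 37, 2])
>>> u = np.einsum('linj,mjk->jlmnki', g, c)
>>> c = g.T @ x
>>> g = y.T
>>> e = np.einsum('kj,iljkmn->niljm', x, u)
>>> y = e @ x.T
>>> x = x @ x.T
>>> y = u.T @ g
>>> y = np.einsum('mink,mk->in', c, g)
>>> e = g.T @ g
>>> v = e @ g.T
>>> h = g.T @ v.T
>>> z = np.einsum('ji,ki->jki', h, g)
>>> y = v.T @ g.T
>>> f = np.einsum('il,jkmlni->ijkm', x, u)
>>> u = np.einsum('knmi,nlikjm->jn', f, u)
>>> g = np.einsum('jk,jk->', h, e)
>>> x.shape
(37, 37)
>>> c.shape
(2, 37, 37, 7)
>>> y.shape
(2, 2)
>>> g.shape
()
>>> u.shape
(7, 2)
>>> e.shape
(7, 7)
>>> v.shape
(7, 2)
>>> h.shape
(7, 7)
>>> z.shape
(7, 2, 7)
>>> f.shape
(37, 2, 37, 7)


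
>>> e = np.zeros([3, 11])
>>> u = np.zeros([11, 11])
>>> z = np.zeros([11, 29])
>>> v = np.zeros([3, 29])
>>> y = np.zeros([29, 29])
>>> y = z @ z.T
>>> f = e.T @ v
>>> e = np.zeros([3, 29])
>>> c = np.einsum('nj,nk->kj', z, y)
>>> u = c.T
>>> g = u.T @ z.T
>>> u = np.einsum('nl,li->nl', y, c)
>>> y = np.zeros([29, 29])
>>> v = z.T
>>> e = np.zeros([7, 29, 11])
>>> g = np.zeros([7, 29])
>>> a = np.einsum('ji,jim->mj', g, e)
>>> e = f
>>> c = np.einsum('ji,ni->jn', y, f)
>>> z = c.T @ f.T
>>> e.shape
(11, 29)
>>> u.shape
(11, 11)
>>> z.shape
(11, 11)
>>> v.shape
(29, 11)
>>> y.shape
(29, 29)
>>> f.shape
(11, 29)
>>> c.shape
(29, 11)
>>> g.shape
(7, 29)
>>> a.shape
(11, 7)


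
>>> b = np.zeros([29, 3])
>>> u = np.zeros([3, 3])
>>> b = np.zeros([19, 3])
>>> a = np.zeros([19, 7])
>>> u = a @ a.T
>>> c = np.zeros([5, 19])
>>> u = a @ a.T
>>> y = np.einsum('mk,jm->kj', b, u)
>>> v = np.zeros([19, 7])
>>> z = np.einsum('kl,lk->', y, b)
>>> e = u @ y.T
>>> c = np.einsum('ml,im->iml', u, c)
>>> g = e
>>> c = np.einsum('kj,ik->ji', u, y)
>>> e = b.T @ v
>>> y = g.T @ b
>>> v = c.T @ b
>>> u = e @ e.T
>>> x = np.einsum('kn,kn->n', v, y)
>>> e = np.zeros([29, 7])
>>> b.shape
(19, 3)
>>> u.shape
(3, 3)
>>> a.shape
(19, 7)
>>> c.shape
(19, 3)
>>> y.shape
(3, 3)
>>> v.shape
(3, 3)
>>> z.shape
()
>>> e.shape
(29, 7)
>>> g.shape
(19, 3)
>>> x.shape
(3,)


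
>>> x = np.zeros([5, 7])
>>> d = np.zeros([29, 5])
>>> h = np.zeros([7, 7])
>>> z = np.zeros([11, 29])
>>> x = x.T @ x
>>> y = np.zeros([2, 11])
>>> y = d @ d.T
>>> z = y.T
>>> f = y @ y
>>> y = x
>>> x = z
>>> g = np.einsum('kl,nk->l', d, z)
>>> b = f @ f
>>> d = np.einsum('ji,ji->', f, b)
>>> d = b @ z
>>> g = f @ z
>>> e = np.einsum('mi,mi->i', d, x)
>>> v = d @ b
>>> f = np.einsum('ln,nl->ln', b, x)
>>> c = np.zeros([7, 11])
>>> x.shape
(29, 29)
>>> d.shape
(29, 29)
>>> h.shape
(7, 7)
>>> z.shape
(29, 29)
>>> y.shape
(7, 7)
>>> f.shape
(29, 29)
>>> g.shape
(29, 29)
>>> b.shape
(29, 29)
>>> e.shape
(29,)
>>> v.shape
(29, 29)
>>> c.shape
(7, 11)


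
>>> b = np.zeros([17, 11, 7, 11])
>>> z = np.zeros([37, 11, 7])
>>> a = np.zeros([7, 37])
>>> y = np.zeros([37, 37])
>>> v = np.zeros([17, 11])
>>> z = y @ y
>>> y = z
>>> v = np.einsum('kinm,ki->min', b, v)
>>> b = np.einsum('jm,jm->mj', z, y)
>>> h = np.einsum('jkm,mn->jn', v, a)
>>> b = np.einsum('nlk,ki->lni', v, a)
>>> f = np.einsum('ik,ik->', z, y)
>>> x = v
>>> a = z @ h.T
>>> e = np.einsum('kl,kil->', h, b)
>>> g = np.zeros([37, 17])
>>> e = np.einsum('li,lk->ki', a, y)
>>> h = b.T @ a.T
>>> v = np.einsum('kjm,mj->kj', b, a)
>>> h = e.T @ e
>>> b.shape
(11, 11, 37)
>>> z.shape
(37, 37)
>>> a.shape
(37, 11)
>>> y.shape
(37, 37)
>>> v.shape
(11, 11)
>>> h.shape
(11, 11)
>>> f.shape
()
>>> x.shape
(11, 11, 7)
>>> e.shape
(37, 11)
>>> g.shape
(37, 17)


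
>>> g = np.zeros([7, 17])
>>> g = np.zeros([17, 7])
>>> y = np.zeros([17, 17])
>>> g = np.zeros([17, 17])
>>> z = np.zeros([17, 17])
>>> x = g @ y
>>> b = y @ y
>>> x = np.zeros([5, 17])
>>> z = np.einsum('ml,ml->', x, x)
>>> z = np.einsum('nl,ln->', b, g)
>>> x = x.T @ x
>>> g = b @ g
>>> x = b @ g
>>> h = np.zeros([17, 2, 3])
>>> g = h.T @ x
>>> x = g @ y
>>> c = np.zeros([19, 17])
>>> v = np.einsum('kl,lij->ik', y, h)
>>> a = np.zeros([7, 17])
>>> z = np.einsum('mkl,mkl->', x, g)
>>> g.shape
(3, 2, 17)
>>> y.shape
(17, 17)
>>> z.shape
()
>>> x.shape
(3, 2, 17)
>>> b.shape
(17, 17)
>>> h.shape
(17, 2, 3)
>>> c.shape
(19, 17)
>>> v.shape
(2, 17)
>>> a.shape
(7, 17)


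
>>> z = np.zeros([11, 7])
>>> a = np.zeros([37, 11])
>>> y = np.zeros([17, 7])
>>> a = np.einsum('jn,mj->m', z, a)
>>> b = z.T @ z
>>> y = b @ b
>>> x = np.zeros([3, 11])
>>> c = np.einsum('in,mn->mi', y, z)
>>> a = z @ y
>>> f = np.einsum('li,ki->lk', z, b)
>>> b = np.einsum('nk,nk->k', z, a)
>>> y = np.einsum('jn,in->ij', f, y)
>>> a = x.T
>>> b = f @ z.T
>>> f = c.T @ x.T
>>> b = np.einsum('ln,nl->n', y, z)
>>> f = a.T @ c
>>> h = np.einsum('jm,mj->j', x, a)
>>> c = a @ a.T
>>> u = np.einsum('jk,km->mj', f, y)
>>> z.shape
(11, 7)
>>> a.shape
(11, 3)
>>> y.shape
(7, 11)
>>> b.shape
(11,)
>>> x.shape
(3, 11)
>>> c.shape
(11, 11)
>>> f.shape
(3, 7)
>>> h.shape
(3,)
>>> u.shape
(11, 3)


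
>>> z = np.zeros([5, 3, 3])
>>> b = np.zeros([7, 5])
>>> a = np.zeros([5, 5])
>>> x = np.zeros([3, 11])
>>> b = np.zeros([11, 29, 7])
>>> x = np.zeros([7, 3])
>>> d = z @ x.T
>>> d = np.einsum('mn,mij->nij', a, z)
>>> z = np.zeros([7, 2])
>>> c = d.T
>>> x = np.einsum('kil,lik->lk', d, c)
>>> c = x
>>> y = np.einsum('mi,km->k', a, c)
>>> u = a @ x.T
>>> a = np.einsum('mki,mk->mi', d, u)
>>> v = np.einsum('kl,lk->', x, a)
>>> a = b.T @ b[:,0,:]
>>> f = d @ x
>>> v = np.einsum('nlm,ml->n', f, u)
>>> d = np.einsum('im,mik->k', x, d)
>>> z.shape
(7, 2)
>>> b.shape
(11, 29, 7)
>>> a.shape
(7, 29, 7)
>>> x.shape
(3, 5)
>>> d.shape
(3,)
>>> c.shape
(3, 5)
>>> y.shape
(3,)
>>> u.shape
(5, 3)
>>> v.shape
(5,)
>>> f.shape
(5, 3, 5)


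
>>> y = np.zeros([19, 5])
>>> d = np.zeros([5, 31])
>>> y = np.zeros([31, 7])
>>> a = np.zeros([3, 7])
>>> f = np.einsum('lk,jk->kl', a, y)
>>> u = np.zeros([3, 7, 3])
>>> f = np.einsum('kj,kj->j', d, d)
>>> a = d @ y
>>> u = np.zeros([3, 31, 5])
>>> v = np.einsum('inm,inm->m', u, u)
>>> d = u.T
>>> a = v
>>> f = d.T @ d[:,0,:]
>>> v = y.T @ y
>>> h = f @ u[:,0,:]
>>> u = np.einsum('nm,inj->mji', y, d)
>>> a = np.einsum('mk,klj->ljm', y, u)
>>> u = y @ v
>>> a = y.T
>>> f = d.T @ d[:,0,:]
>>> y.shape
(31, 7)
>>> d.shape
(5, 31, 3)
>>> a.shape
(7, 31)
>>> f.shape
(3, 31, 3)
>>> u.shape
(31, 7)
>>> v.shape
(7, 7)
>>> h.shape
(3, 31, 5)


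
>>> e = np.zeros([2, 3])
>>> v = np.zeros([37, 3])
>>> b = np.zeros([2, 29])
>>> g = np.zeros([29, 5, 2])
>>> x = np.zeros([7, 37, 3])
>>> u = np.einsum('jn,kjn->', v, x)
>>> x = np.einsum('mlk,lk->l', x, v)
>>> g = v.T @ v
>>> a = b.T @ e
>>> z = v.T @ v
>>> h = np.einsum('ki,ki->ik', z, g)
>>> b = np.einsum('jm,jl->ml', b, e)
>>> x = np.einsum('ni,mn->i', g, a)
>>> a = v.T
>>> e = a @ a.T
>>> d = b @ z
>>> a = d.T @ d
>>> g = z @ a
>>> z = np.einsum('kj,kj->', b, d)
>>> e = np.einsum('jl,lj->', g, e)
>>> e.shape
()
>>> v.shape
(37, 3)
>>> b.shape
(29, 3)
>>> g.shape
(3, 3)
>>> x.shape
(3,)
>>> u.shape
()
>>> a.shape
(3, 3)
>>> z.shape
()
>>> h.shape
(3, 3)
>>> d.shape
(29, 3)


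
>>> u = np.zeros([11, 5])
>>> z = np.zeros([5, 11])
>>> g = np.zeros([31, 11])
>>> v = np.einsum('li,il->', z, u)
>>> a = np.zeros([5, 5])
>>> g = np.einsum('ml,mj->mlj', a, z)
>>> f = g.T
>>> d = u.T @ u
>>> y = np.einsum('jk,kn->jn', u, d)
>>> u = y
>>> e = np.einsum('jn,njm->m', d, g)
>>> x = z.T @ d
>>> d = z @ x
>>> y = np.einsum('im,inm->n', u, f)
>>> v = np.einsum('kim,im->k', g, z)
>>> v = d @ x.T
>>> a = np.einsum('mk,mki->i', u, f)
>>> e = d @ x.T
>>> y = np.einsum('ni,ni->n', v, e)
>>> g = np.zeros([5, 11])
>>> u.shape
(11, 5)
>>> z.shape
(5, 11)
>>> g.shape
(5, 11)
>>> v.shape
(5, 11)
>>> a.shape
(5,)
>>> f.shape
(11, 5, 5)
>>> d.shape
(5, 5)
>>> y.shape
(5,)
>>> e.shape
(5, 11)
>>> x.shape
(11, 5)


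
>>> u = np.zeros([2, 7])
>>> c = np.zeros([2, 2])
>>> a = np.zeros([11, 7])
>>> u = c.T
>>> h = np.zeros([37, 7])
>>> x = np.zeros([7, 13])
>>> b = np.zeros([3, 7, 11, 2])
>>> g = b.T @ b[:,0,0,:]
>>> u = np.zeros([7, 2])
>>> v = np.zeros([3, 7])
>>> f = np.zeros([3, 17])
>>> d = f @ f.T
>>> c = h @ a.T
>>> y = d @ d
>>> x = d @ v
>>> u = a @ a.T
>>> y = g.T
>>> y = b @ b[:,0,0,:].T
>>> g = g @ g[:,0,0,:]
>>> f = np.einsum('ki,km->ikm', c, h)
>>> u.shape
(11, 11)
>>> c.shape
(37, 11)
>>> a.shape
(11, 7)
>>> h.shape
(37, 7)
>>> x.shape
(3, 7)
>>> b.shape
(3, 7, 11, 2)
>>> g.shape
(2, 11, 7, 2)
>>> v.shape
(3, 7)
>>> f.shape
(11, 37, 7)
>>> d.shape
(3, 3)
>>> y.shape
(3, 7, 11, 3)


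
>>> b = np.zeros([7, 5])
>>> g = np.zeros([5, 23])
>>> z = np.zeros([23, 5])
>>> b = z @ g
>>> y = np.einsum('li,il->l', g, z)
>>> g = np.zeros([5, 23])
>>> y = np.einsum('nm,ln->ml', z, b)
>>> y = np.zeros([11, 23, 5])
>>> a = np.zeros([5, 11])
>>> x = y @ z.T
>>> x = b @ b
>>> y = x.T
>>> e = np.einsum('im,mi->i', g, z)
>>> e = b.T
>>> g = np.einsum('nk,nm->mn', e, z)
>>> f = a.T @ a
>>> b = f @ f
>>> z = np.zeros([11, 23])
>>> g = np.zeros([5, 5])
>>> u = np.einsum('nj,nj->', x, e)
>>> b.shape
(11, 11)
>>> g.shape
(5, 5)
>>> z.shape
(11, 23)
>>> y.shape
(23, 23)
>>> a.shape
(5, 11)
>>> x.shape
(23, 23)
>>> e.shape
(23, 23)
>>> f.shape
(11, 11)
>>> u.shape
()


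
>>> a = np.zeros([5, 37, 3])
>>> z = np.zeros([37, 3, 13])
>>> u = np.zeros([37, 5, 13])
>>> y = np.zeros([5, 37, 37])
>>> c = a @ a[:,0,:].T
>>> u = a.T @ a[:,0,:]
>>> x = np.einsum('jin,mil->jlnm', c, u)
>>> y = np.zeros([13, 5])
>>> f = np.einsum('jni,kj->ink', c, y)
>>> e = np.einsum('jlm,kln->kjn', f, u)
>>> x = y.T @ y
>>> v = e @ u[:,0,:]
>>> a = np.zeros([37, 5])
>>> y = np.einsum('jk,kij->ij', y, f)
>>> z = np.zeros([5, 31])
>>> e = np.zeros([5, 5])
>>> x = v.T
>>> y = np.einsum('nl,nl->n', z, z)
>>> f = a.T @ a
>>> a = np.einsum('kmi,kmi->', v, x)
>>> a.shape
()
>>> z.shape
(5, 31)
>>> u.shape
(3, 37, 3)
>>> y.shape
(5,)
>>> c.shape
(5, 37, 5)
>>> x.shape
(3, 5, 3)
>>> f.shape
(5, 5)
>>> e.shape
(5, 5)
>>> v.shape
(3, 5, 3)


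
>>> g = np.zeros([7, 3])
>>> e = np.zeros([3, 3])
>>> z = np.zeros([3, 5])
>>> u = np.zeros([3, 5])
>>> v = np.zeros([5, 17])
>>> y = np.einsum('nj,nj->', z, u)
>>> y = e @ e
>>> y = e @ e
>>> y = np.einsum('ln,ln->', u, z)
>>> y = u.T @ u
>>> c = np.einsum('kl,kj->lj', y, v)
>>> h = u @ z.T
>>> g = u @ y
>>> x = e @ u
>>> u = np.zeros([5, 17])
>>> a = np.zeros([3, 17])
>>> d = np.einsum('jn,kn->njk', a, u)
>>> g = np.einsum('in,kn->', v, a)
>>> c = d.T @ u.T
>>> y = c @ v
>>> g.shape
()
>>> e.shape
(3, 3)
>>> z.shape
(3, 5)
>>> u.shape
(5, 17)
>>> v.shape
(5, 17)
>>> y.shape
(5, 3, 17)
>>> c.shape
(5, 3, 5)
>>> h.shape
(3, 3)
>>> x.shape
(3, 5)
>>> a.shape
(3, 17)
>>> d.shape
(17, 3, 5)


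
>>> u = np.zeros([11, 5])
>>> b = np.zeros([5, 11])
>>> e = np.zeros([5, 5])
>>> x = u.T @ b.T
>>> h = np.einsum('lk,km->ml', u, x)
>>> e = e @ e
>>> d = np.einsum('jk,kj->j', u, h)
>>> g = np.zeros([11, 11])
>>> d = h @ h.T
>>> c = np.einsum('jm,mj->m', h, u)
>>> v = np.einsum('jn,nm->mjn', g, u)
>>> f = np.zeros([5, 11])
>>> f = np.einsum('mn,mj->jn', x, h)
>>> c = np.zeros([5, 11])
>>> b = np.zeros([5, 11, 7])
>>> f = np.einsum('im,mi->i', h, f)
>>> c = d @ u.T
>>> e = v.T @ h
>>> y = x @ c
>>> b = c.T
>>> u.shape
(11, 5)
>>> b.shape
(11, 5)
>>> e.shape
(11, 11, 11)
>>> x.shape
(5, 5)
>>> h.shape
(5, 11)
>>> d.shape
(5, 5)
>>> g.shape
(11, 11)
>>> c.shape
(5, 11)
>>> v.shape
(5, 11, 11)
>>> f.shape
(5,)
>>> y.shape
(5, 11)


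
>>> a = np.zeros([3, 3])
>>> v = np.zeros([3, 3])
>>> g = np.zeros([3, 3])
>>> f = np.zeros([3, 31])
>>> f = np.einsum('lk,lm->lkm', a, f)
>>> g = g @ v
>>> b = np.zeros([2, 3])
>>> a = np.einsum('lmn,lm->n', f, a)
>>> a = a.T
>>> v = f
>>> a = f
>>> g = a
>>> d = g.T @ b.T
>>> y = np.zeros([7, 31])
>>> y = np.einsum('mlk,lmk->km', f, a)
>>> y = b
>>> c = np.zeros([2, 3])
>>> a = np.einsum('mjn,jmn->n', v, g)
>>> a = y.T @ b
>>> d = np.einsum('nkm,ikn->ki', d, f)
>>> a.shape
(3, 3)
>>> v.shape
(3, 3, 31)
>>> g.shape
(3, 3, 31)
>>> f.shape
(3, 3, 31)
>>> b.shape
(2, 3)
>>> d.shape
(3, 3)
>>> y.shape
(2, 3)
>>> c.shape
(2, 3)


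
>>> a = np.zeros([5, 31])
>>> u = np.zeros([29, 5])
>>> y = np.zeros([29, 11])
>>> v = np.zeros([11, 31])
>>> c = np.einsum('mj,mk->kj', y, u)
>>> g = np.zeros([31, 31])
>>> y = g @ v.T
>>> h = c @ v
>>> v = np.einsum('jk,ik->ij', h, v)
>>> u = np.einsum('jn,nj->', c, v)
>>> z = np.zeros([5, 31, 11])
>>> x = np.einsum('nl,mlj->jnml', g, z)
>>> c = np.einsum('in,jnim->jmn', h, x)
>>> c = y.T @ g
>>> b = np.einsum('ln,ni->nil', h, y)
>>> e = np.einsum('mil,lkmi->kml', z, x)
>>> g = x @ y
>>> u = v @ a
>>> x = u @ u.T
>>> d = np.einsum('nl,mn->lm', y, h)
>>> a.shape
(5, 31)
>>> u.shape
(11, 31)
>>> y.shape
(31, 11)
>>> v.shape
(11, 5)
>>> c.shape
(11, 31)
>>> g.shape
(11, 31, 5, 11)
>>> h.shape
(5, 31)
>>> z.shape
(5, 31, 11)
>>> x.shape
(11, 11)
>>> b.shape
(31, 11, 5)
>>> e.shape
(31, 5, 11)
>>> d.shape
(11, 5)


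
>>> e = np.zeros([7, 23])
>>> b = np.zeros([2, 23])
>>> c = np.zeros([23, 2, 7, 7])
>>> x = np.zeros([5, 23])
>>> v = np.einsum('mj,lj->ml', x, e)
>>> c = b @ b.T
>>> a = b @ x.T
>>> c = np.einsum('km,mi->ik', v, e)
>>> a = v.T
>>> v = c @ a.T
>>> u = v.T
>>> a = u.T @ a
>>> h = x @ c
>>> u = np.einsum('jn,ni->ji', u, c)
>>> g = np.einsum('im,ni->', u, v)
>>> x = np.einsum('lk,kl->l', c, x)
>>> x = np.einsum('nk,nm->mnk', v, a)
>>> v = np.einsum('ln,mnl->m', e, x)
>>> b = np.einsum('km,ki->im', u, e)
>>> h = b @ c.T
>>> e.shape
(7, 23)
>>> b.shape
(23, 5)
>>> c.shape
(23, 5)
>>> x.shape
(5, 23, 7)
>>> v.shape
(5,)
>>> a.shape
(23, 5)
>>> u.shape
(7, 5)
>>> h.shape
(23, 23)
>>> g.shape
()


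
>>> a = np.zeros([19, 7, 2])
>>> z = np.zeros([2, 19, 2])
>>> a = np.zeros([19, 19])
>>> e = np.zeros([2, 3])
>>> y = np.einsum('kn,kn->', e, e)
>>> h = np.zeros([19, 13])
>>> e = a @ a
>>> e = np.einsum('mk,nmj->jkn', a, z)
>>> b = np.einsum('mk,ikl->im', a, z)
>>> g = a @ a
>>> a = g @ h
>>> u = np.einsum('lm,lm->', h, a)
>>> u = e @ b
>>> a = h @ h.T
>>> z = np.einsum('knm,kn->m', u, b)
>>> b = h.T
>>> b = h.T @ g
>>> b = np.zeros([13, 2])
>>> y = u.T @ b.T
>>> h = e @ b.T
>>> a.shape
(19, 19)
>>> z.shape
(19,)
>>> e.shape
(2, 19, 2)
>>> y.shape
(19, 19, 13)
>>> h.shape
(2, 19, 13)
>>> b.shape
(13, 2)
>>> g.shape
(19, 19)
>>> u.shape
(2, 19, 19)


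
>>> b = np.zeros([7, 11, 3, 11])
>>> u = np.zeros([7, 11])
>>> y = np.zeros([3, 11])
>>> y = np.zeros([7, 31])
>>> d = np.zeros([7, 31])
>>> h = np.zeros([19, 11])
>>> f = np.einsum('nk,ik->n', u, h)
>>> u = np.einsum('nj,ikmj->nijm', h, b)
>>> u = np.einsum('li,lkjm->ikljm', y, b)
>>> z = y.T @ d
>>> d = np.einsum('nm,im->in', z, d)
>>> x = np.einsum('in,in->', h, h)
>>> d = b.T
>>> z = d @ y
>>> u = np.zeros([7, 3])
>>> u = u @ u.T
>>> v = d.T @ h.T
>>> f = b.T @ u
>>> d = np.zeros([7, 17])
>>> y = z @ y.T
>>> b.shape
(7, 11, 3, 11)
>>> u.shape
(7, 7)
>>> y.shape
(11, 3, 11, 7)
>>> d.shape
(7, 17)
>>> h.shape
(19, 11)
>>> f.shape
(11, 3, 11, 7)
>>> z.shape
(11, 3, 11, 31)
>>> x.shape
()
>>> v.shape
(7, 11, 3, 19)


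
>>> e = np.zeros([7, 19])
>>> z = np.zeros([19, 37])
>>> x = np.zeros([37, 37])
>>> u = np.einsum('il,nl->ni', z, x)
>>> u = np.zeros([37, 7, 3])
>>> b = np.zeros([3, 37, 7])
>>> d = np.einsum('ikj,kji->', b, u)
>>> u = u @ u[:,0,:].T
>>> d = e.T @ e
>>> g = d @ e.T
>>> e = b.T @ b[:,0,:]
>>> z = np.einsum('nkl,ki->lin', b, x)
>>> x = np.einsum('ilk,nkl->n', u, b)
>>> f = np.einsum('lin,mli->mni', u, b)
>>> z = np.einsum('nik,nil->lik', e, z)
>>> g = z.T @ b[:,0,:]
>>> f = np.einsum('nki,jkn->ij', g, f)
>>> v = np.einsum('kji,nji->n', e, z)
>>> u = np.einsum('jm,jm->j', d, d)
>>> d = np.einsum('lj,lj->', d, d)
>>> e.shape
(7, 37, 7)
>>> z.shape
(3, 37, 7)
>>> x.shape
(3,)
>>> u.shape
(19,)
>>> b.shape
(3, 37, 7)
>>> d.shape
()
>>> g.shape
(7, 37, 7)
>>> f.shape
(7, 3)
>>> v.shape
(3,)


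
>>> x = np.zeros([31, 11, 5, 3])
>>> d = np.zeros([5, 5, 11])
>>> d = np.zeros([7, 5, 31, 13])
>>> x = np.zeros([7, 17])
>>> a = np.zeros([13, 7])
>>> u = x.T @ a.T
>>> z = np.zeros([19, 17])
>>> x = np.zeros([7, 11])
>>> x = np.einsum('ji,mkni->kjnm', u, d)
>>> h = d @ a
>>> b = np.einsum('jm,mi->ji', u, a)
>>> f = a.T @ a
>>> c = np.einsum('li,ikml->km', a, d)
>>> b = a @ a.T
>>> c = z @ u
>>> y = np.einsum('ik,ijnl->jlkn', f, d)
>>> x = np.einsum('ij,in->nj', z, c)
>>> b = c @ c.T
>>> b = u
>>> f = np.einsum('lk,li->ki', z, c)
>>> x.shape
(13, 17)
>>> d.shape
(7, 5, 31, 13)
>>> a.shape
(13, 7)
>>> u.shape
(17, 13)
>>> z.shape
(19, 17)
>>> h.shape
(7, 5, 31, 7)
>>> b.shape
(17, 13)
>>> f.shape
(17, 13)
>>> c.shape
(19, 13)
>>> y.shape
(5, 13, 7, 31)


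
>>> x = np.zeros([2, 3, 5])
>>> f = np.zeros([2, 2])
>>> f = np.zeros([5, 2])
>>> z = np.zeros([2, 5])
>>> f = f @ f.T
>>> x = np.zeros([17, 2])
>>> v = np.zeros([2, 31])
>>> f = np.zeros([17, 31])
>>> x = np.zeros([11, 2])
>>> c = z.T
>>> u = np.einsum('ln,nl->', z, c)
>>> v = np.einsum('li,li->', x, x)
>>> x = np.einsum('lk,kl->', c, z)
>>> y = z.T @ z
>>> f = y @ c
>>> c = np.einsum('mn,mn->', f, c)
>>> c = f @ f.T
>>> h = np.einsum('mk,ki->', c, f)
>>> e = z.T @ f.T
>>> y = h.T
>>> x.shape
()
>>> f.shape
(5, 2)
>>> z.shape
(2, 5)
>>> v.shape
()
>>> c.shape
(5, 5)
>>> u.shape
()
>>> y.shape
()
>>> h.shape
()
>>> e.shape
(5, 5)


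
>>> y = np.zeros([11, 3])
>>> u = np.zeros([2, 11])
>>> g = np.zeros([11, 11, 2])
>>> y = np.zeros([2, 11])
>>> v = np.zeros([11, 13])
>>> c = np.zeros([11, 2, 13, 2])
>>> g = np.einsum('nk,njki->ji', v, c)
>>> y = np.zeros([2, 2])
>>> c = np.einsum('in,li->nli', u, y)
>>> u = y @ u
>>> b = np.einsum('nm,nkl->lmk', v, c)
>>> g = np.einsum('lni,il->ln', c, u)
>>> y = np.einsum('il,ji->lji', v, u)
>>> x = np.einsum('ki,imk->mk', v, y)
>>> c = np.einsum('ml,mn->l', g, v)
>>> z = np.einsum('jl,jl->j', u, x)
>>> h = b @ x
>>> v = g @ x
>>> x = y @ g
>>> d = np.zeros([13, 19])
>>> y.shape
(13, 2, 11)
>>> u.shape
(2, 11)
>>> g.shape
(11, 2)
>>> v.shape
(11, 11)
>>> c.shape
(2,)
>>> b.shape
(2, 13, 2)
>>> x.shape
(13, 2, 2)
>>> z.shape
(2,)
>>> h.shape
(2, 13, 11)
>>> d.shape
(13, 19)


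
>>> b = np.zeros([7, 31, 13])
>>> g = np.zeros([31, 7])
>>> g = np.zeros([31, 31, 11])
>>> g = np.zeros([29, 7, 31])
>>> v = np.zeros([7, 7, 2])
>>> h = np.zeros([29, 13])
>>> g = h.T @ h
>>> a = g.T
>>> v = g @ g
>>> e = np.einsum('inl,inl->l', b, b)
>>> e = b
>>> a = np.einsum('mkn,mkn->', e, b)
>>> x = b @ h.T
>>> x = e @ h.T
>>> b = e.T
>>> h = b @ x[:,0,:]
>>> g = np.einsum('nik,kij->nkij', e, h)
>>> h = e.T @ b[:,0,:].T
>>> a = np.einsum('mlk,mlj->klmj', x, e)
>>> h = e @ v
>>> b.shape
(13, 31, 7)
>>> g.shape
(7, 13, 31, 29)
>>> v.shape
(13, 13)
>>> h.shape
(7, 31, 13)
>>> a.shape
(29, 31, 7, 13)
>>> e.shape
(7, 31, 13)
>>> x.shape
(7, 31, 29)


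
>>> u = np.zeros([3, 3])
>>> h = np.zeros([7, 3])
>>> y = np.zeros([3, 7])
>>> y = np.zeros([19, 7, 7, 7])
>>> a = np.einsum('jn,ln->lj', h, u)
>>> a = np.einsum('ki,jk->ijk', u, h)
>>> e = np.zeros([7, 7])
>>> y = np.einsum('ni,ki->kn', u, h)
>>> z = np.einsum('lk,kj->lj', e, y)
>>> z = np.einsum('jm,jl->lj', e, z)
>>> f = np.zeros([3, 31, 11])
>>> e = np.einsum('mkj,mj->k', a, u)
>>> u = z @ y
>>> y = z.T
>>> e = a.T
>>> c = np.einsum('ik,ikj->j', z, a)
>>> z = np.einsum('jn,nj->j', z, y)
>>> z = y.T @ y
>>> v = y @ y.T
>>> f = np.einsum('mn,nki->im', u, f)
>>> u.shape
(3, 3)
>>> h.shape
(7, 3)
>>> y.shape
(7, 3)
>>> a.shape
(3, 7, 3)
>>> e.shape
(3, 7, 3)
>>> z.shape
(3, 3)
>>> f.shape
(11, 3)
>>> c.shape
(3,)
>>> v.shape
(7, 7)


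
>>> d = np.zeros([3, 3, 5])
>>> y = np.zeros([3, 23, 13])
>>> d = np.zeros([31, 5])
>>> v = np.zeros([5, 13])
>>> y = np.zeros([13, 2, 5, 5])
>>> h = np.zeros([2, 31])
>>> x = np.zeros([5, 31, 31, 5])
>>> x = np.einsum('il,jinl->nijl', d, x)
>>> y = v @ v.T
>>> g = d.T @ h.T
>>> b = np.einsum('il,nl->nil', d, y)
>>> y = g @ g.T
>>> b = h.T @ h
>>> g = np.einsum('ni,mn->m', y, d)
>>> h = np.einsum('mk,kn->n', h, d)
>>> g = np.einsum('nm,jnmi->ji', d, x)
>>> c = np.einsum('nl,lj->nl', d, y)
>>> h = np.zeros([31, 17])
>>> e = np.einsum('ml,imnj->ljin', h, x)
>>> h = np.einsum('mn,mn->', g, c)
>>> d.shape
(31, 5)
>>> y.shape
(5, 5)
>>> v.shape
(5, 13)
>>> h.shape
()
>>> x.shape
(31, 31, 5, 5)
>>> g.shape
(31, 5)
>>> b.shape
(31, 31)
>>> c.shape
(31, 5)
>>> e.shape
(17, 5, 31, 5)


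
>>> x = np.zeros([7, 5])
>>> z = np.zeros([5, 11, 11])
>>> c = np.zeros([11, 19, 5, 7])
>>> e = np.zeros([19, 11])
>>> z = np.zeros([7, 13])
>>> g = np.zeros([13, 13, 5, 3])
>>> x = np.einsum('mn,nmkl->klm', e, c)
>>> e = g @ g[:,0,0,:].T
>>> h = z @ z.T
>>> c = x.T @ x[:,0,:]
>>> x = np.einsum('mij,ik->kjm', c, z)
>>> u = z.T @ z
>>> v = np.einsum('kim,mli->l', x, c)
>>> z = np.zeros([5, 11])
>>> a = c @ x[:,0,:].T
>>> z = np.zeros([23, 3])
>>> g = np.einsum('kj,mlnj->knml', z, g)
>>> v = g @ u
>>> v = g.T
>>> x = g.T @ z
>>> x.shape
(13, 13, 5, 3)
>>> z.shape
(23, 3)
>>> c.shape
(19, 7, 19)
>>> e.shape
(13, 13, 5, 13)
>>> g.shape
(23, 5, 13, 13)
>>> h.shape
(7, 7)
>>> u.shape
(13, 13)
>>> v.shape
(13, 13, 5, 23)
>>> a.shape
(19, 7, 13)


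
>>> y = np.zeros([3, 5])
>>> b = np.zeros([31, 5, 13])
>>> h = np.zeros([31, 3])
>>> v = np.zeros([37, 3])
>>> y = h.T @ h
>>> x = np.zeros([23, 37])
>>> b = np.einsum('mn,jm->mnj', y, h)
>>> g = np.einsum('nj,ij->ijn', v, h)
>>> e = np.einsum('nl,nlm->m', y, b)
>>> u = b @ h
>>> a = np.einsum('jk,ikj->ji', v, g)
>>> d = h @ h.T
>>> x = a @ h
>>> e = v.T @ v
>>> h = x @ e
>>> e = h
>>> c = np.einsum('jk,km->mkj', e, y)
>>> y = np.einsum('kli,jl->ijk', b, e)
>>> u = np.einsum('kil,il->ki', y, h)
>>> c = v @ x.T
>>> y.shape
(31, 37, 3)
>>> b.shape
(3, 3, 31)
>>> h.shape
(37, 3)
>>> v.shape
(37, 3)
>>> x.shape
(37, 3)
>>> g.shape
(31, 3, 37)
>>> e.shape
(37, 3)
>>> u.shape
(31, 37)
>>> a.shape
(37, 31)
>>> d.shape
(31, 31)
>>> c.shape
(37, 37)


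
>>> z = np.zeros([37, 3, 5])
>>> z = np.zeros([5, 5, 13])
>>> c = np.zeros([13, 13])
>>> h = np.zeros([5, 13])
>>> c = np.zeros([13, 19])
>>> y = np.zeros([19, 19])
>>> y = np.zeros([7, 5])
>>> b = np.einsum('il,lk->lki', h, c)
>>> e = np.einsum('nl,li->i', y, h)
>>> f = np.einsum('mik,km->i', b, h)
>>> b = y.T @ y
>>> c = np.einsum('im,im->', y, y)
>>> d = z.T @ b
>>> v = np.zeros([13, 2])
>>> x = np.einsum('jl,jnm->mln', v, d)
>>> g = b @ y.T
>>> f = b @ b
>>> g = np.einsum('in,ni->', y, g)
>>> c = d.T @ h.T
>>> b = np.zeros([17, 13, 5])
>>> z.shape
(5, 5, 13)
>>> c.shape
(5, 5, 5)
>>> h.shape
(5, 13)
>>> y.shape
(7, 5)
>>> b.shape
(17, 13, 5)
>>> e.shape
(13,)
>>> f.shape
(5, 5)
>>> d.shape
(13, 5, 5)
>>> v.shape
(13, 2)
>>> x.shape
(5, 2, 5)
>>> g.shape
()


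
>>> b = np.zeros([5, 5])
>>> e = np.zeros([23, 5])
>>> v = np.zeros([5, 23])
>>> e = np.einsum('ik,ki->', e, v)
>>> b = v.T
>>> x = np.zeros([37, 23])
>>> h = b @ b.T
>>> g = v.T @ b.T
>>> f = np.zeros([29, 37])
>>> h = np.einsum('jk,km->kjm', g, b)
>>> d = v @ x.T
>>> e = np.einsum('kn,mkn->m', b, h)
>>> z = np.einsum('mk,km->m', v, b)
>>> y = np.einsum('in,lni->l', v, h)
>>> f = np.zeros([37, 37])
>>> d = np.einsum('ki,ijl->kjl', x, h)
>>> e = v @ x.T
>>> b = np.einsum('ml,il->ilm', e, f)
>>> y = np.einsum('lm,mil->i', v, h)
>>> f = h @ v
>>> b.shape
(37, 37, 5)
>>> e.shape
(5, 37)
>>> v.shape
(5, 23)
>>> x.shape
(37, 23)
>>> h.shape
(23, 23, 5)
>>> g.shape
(23, 23)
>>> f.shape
(23, 23, 23)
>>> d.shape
(37, 23, 5)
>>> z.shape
(5,)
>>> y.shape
(23,)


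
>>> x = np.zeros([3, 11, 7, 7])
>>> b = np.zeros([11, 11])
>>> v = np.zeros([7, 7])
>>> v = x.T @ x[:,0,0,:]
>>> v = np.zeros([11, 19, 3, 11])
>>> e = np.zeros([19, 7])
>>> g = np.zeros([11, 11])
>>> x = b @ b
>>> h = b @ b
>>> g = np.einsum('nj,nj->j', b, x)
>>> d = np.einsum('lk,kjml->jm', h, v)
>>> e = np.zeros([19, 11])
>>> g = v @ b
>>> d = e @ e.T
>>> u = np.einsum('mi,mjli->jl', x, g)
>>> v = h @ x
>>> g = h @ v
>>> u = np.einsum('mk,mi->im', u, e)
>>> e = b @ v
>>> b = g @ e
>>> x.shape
(11, 11)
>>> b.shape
(11, 11)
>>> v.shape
(11, 11)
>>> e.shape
(11, 11)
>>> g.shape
(11, 11)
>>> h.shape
(11, 11)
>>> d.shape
(19, 19)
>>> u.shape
(11, 19)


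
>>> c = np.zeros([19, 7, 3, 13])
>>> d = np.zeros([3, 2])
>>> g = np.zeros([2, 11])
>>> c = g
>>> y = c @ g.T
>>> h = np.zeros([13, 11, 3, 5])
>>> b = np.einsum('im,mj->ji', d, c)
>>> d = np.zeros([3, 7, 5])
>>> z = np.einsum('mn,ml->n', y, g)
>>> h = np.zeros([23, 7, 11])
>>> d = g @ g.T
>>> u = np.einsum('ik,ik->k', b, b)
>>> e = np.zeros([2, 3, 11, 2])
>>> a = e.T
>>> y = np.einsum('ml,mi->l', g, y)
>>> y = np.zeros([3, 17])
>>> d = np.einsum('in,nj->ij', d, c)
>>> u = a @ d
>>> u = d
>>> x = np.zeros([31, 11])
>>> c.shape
(2, 11)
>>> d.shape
(2, 11)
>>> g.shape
(2, 11)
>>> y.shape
(3, 17)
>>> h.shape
(23, 7, 11)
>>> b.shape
(11, 3)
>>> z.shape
(2,)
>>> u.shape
(2, 11)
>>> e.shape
(2, 3, 11, 2)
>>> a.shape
(2, 11, 3, 2)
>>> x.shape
(31, 11)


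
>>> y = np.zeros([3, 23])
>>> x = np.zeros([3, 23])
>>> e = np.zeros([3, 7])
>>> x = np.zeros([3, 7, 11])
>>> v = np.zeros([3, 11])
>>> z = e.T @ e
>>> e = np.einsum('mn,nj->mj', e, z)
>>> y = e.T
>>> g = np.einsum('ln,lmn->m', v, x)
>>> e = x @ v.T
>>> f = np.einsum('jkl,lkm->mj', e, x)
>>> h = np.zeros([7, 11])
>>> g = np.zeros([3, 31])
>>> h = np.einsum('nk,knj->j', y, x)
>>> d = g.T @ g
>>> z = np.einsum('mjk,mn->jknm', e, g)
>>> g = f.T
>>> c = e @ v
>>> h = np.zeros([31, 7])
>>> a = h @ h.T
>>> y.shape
(7, 3)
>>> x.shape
(3, 7, 11)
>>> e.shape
(3, 7, 3)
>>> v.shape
(3, 11)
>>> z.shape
(7, 3, 31, 3)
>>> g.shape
(3, 11)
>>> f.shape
(11, 3)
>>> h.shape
(31, 7)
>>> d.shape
(31, 31)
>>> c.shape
(3, 7, 11)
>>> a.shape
(31, 31)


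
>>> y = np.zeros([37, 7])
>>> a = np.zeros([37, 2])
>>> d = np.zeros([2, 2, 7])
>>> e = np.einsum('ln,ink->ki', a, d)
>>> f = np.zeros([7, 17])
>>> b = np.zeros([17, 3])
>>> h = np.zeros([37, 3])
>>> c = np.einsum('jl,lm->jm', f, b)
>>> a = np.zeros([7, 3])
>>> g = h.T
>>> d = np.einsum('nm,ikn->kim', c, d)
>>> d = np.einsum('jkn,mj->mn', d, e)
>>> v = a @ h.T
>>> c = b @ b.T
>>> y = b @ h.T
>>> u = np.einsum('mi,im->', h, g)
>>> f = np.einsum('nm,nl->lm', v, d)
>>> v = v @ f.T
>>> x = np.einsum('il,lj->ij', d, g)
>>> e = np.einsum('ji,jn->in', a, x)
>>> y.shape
(17, 37)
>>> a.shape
(7, 3)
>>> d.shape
(7, 3)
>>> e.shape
(3, 37)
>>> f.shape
(3, 37)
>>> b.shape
(17, 3)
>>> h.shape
(37, 3)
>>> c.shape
(17, 17)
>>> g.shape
(3, 37)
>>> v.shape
(7, 3)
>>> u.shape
()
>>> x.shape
(7, 37)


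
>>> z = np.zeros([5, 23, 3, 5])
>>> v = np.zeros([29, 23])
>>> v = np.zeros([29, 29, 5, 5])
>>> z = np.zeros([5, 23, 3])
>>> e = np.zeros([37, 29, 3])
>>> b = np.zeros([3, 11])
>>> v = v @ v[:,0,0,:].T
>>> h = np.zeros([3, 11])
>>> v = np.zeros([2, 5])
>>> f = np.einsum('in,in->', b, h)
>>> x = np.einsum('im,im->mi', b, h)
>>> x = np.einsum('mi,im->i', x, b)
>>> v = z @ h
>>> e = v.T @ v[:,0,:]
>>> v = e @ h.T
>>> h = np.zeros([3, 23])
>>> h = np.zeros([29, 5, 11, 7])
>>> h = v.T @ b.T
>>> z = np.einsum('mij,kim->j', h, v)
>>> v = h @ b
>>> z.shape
(3,)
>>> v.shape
(3, 23, 11)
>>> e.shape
(11, 23, 11)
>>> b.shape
(3, 11)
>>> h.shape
(3, 23, 3)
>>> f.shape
()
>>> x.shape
(3,)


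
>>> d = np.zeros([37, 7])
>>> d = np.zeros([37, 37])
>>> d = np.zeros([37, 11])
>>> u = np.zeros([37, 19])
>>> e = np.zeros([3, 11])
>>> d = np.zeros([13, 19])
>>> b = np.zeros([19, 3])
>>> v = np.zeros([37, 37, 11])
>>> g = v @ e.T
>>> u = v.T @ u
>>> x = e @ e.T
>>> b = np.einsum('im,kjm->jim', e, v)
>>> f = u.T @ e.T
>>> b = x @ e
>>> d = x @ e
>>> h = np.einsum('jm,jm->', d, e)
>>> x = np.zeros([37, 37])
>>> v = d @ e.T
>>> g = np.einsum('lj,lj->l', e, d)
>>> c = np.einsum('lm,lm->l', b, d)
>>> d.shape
(3, 11)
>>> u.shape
(11, 37, 19)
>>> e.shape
(3, 11)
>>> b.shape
(3, 11)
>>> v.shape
(3, 3)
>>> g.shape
(3,)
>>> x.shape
(37, 37)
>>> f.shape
(19, 37, 3)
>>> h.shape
()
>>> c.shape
(3,)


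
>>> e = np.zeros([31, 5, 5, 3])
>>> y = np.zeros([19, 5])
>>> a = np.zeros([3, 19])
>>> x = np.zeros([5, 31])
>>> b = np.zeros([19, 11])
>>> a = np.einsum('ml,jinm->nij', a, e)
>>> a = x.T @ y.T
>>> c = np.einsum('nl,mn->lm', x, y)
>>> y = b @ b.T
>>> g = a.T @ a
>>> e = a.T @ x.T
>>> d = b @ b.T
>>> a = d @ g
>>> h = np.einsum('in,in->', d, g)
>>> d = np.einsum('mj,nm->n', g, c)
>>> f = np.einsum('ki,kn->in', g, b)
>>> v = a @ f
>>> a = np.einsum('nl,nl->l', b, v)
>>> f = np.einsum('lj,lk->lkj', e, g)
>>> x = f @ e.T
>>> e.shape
(19, 5)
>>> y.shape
(19, 19)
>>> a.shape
(11,)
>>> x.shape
(19, 19, 19)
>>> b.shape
(19, 11)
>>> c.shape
(31, 19)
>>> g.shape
(19, 19)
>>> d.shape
(31,)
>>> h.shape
()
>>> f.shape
(19, 19, 5)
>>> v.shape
(19, 11)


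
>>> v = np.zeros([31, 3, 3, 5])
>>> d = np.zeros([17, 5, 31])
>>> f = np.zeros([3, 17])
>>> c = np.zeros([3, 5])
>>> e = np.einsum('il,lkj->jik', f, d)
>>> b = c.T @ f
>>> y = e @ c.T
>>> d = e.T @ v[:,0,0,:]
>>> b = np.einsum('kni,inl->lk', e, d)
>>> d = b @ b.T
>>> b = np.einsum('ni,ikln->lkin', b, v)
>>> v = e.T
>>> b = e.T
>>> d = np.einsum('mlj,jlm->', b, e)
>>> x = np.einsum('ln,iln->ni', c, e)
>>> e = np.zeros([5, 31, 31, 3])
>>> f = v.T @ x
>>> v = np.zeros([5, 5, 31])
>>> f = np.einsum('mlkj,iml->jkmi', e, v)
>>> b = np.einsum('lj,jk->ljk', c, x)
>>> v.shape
(5, 5, 31)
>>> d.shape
()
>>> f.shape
(3, 31, 5, 5)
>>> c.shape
(3, 5)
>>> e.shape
(5, 31, 31, 3)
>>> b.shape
(3, 5, 31)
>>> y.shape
(31, 3, 3)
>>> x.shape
(5, 31)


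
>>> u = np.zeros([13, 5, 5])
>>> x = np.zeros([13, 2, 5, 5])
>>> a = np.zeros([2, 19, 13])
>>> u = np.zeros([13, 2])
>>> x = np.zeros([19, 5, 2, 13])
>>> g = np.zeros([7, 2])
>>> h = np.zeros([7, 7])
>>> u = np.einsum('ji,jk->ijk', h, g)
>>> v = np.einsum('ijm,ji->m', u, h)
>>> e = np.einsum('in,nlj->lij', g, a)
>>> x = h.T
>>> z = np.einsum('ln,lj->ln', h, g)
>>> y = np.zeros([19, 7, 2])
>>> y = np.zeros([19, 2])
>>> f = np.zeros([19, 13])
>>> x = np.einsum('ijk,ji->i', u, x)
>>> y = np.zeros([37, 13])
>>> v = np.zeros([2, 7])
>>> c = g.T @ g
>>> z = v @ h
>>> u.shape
(7, 7, 2)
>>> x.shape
(7,)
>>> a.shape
(2, 19, 13)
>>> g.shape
(7, 2)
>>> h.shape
(7, 7)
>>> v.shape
(2, 7)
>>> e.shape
(19, 7, 13)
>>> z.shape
(2, 7)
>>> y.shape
(37, 13)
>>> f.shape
(19, 13)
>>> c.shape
(2, 2)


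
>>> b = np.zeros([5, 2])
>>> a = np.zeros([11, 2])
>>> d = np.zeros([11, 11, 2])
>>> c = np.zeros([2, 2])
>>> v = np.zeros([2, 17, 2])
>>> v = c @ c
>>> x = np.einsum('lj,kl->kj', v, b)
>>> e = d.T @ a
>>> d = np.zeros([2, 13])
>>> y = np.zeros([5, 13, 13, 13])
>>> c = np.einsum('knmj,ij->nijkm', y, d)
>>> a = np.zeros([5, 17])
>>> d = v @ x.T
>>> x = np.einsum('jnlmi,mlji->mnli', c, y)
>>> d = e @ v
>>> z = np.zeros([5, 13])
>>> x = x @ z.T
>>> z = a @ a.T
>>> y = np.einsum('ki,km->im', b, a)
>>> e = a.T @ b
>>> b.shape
(5, 2)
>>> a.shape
(5, 17)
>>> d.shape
(2, 11, 2)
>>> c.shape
(13, 2, 13, 5, 13)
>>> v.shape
(2, 2)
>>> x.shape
(5, 2, 13, 5)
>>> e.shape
(17, 2)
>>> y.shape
(2, 17)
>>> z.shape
(5, 5)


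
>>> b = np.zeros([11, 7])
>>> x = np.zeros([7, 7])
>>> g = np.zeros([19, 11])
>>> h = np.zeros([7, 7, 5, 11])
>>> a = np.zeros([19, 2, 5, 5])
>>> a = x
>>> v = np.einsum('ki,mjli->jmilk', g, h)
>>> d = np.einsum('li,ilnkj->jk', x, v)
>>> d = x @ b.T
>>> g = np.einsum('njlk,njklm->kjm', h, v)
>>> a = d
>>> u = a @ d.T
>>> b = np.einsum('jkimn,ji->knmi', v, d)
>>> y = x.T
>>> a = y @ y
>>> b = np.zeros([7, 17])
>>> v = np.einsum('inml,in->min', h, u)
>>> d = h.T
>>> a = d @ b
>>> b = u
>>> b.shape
(7, 7)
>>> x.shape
(7, 7)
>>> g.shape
(11, 7, 19)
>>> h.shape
(7, 7, 5, 11)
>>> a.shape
(11, 5, 7, 17)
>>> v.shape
(5, 7, 7)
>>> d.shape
(11, 5, 7, 7)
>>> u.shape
(7, 7)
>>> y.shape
(7, 7)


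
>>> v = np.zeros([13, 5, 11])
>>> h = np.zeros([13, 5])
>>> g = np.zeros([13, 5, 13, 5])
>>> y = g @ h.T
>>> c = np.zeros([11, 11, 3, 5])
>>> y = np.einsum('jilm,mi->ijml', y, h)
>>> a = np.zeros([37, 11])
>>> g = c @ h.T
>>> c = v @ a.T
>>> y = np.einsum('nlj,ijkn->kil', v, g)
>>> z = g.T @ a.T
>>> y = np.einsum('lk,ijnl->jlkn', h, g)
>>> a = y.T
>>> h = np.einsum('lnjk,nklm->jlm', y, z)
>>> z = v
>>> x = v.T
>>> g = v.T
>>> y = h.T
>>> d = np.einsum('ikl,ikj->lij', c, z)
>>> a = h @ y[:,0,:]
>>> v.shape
(13, 5, 11)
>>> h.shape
(5, 11, 37)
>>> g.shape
(11, 5, 13)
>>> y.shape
(37, 11, 5)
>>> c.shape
(13, 5, 37)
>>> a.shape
(5, 11, 5)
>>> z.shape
(13, 5, 11)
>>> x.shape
(11, 5, 13)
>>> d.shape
(37, 13, 11)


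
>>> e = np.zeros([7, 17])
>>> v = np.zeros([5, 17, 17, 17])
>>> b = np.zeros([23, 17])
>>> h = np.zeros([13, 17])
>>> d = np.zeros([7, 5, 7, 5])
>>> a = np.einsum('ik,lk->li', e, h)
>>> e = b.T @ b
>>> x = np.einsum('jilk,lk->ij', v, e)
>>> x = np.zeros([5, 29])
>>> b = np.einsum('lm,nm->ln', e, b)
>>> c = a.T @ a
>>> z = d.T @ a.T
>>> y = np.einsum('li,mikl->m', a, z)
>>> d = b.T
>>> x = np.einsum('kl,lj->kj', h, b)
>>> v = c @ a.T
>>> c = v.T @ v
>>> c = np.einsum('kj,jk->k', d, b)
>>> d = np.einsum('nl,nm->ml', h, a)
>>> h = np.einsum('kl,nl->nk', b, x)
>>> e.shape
(17, 17)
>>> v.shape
(7, 13)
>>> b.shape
(17, 23)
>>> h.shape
(13, 17)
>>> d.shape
(7, 17)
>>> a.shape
(13, 7)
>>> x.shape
(13, 23)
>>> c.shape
(23,)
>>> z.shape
(5, 7, 5, 13)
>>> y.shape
(5,)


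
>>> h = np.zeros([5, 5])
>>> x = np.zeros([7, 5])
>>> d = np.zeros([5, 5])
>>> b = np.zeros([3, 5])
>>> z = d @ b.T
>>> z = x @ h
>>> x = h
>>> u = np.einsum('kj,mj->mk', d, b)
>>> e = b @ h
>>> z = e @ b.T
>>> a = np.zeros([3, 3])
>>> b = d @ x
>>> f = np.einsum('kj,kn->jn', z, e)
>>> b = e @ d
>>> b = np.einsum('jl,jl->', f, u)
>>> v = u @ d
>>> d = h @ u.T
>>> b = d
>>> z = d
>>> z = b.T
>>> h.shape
(5, 5)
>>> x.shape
(5, 5)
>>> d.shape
(5, 3)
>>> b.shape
(5, 3)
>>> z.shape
(3, 5)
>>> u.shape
(3, 5)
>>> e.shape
(3, 5)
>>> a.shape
(3, 3)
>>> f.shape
(3, 5)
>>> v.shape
(3, 5)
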